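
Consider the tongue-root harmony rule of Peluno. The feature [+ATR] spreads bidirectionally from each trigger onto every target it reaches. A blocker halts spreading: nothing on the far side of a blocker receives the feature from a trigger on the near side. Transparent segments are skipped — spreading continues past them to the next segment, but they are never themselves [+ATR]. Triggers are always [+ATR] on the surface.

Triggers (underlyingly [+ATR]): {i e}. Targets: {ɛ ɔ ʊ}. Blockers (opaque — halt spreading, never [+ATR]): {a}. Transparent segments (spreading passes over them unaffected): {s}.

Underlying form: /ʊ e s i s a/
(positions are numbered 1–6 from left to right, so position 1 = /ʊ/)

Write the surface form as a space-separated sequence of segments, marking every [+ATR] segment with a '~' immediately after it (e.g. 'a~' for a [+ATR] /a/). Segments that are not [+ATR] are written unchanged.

ʊ~ e~ s i~ s a

From /e/ at 2 rightward: 3 /s/ transparent; 4 /i/ is itself a trigger — this domain ends here.
From /e/ at 2 leftward: 1 /ʊ/ → [+ATR]; word edge.
From /i/ at 4 rightward: 5 /s/ transparent; 6 /a/ blocks.
From /i/ at 4 leftward: 3 /s/ transparent; 2 /e/ is itself a trigger — this domain ends here.
[+ATR] positions on the surface: 1 2 4.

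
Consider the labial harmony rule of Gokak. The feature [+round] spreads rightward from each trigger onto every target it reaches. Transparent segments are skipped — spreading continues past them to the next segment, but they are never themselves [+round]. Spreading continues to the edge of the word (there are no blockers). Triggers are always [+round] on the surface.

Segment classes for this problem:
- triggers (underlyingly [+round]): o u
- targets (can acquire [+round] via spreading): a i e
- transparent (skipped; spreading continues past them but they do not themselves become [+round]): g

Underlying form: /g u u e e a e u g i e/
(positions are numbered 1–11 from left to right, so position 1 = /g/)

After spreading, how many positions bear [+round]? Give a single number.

From /u/ at 2 rightward: 3 /u/ is itself a trigger — this domain ends here.
From /u/ at 3 rightward: 4 /e/ → [+round]; 5 /e/ → [+round]; 6 /a/ → [+round]; 7 /e/ → [+round]; 8 /u/ is itself a trigger — this domain ends here.
From /u/ at 8 rightward: 9 /g/ transparent; 10 /i/ → [+round]; 11 /e/ → [+round]; word edge.
[+round] positions on the surface: 2 3 4 5 6 7 8 10 11.

9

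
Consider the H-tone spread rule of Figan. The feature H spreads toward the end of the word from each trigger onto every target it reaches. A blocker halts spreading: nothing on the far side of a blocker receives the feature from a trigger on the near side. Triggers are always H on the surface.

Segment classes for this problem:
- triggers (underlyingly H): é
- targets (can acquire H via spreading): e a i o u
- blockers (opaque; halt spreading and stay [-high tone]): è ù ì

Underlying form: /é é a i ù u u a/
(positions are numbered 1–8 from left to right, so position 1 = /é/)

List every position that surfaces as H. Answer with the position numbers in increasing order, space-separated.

From /é/ at 1 rightward: 2 /é/ is itself a trigger — this domain ends here.
From /é/ at 2 rightward: 3 /a/ → H; 4 /i/ → H; 5 /ù/ blocks.
Targets with no active source: positions 6 7 8 stay [-high tone].

1 2 3 4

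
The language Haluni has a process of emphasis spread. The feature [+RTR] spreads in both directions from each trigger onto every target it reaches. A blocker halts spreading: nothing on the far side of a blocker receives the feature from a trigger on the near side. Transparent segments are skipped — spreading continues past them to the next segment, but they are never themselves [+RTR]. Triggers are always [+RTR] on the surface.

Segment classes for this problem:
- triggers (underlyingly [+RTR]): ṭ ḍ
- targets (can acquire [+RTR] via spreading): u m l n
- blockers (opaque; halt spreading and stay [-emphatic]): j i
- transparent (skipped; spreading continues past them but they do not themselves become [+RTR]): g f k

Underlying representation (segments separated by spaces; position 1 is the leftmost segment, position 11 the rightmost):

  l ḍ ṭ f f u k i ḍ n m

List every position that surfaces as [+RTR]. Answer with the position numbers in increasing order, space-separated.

From /ḍ/ at 2 rightward: 3 /ṭ/ is itself a trigger — this domain ends here.
From /ḍ/ at 2 leftward: 1 /l/ → [+RTR]; word edge.
From /ṭ/ at 3 rightward: 4 /f/ transparent; 5 /f/ transparent; 6 /u/ → [+RTR]; 7 /k/ transparent; 8 /i/ blocks.
From /ṭ/ at 3 leftward: 2 /ḍ/ is itself a trigger — this domain ends here.
From /ḍ/ at 9 rightward: 10 /n/ → [+RTR]; 11 /m/ → [+RTR]; word edge.
From /ḍ/ at 9 leftward: 8 /i/ blocks.

1 2 3 6 9 10 11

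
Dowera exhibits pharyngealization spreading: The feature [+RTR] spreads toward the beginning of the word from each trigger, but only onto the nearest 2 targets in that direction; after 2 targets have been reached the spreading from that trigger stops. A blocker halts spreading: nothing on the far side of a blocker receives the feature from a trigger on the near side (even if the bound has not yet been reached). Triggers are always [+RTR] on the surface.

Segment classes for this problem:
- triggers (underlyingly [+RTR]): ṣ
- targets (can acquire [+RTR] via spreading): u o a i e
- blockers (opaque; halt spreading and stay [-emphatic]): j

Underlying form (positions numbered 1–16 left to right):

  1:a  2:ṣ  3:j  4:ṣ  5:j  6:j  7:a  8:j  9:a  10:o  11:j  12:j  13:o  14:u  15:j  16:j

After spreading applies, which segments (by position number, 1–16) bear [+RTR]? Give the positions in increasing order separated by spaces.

From /ṣ/ at 2 leftward: 1 /a/ → [+RTR]; word edge.
From /ṣ/ at 4 leftward: 3 /j/ blocks.
Targets with no active source: positions 7 9 10 13 14 stay [-emphatic].

1 2 4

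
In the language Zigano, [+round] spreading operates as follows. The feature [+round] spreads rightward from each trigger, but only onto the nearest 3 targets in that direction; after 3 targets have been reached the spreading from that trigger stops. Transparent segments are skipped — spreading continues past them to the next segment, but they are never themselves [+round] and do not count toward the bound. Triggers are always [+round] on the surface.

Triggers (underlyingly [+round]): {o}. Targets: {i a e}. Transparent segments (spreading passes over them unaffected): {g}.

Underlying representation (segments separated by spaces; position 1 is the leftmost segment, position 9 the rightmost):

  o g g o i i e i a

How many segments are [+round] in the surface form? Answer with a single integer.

From /o/ at 1 rightward: 2 /g/ transparent; 3 /g/ transparent; 4 /o/ is itself a trigger — this domain ends here.
From /o/ at 4 rightward: 5 /i/ → [+round]; 6 /i/ → [+round]; 7 /e/ → [+round]; bound reached.
Targets with no active source: positions 8 9 stay [-round].
[+round] positions on the surface: 1 4 5 6 7.

5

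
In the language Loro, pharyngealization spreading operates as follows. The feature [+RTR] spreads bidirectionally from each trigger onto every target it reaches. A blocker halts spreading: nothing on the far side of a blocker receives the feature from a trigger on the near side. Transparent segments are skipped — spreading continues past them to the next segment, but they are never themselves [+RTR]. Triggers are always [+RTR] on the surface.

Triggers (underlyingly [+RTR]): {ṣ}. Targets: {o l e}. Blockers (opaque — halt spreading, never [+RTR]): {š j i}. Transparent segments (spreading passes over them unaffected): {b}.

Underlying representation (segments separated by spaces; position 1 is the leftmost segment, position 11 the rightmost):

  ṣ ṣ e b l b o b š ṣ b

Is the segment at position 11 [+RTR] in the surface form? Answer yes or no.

From /ṣ/ at 1 rightward: 2 /ṣ/ is itself a trigger — this domain ends here.
From /ṣ/ at 1 leftward: word edge.
From /ṣ/ at 2 rightward: 3 /e/ → [+RTR]; 4 /b/ transparent; 5 /l/ → [+RTR]; 6 /b/ transparent; 7 /o/ → [+RTR]; 8 /b/ transparent; 9 /š/ blocks.
From /ṣ/ at 2 leftward: 1 /ṣ/ is itself a trigger — this domain ends here.
From /ṣ/ at 10 rightward: 11 /b/ transparent; word edge.
From /ṣ/ at 10 leftward: 9 /š/ blocks.
[+RTR] positions on the surface: 1 2 3 5 7 10.

no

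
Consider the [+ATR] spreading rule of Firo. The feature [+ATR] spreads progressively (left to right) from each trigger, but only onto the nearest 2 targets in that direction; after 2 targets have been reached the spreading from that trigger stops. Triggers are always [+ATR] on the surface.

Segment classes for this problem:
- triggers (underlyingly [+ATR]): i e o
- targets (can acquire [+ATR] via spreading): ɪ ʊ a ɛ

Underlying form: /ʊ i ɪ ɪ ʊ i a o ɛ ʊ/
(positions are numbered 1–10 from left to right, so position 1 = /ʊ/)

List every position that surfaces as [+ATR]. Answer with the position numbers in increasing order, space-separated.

2 3 4 6 7 8 9 10

From /i/ at 2 rightward: 3 /ɪ/ → [+ATR]; 4 /ɪ/ → [+ATR]; bound reached.
From /i/ at 6 rightward: 7 /a/ → [+ATR]; 8 /o/ is itself a trigger — this domain ends here.
From /o/ at 8 rightward: 9 /ɛ/ → [+ATR]; 10 /ʊ/ → [+ATR]; bound reached.
Targets with no active source: positions 1 5 stay [-ATR].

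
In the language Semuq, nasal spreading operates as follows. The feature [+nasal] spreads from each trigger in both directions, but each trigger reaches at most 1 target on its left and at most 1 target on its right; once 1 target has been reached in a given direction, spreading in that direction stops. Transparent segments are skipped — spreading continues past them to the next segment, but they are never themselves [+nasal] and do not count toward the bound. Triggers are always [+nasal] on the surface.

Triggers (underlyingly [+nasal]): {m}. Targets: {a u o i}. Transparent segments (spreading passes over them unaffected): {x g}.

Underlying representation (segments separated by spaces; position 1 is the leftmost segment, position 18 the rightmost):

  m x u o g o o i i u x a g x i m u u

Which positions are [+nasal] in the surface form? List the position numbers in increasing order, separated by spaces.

1 3 15 16 17

From /m/ at 1 rightward: 2 /x/ transparent; 3 /u/ → [+nasal]; bound reached.
From /m/ at 1 leftward: word edge.
From /m/ at 16 rightward: 17 /u/ → [+nasal]; bound reached.
From /m/ at 16 leftward: 15 /i/ → [+nasal]; bound reached.
Targets with no active source: positions 4 6 7 8 9 10 12 18 stay [-nasal].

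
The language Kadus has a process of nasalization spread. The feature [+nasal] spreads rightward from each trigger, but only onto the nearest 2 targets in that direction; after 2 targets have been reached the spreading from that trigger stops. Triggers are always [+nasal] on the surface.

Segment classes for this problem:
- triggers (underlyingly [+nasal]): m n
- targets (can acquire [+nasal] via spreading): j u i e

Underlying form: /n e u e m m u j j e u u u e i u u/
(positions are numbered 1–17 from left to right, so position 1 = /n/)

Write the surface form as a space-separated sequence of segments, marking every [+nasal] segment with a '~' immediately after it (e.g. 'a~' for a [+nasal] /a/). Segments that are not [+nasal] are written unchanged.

From /n/ at 1 rightward: 2 /e/ → [+nasal]; 3 /u/ → [+nasal]; bound reached.
From /m/ at 5 rightward: 6 /m/ is itself a trigger — this domain ends here.
From /m/ at 6 rightward: 7 /u/ → [+nasal]; 8 /j/ → [+nasal]; bound reached.
Targets with no active source: positions 4 9 10 11 12 13 14 15 16 17 stay [-nasal].
[+nasal] positions on the surface: 1 2 3 5 6 7 8.

n~ e~ u~ e m~ m~ u~ j~ j e u u u e i u u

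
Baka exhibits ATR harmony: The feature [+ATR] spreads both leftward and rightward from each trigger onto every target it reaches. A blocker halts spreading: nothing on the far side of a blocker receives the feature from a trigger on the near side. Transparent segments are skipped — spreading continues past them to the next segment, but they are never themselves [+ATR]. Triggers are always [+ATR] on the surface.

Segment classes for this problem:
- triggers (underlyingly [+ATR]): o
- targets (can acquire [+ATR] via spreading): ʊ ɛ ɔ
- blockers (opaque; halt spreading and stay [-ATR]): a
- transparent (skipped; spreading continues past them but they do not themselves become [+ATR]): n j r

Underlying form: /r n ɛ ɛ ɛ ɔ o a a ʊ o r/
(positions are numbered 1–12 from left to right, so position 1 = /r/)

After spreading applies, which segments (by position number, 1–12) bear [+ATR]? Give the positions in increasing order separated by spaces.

From /o/ at 7 rightward: 8 /a/ blocks.
From /o/ at 7 leftward: 6 /ɔ/ → [+ATR]; 5 /ɛ/ → [+ATR]; 4 /ɛ/ → [+ATR]; 3 /ɛ/ → [+ATR]; 2 /n/ transparent; 1 /r/ transparent; word edge.
From /o/ at 11 rightward: 12 /r/ transparent; word edge.
From /o/ at 11 leftward: 10 /ʊ/ → [+ATR]; 9 /a/ blocks.

3 4 5 6 7 10 11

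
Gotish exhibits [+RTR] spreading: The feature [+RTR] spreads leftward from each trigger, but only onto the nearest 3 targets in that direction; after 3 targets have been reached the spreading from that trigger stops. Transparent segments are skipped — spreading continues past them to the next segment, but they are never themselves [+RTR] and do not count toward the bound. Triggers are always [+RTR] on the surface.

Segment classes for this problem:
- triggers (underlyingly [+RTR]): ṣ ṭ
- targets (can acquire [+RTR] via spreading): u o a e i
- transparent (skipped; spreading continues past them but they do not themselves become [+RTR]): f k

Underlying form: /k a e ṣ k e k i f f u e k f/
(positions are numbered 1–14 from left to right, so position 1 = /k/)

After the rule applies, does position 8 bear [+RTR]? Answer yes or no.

From /ṣ/ at 4 leftward: 3 /e/ → [+RTR]; 2 /a/ → [+RTR]; 1 /k/ transparent; word edge.
Targets with no active source: positions 6 8 11 12 stay [-emphatic].
[+RTR] positions on the surface: 2 3 4.

no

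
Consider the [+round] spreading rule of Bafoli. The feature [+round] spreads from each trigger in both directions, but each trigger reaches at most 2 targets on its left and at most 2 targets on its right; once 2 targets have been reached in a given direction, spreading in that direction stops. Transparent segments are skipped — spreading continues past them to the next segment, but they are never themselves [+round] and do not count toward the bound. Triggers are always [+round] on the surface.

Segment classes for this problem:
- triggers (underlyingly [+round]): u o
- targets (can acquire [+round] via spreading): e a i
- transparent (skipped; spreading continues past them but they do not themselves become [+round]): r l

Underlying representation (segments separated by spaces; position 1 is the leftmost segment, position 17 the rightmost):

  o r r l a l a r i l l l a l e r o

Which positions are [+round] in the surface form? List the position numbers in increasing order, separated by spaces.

1 5 7 13 15 17

From /o/ at 1 rightward: 2 /r/ transparent; 3 /r/ transparent; 4 /l/ transparent; 5 /a/ → [+round]; 6 /l/ transparent; 7 /a/ → [+round]; bound reached.
From /o/ at 1 leftward: word edge.
From /o/ at 17 rightward: word edge.
From /o/ at 17 leftward: 16 /r/ transparent; 15 /e/ → [+round]; 14 /l/ transparent; 13 /a/ → [+round]; bound reached.
Target with no active source: position 9 stays [-round].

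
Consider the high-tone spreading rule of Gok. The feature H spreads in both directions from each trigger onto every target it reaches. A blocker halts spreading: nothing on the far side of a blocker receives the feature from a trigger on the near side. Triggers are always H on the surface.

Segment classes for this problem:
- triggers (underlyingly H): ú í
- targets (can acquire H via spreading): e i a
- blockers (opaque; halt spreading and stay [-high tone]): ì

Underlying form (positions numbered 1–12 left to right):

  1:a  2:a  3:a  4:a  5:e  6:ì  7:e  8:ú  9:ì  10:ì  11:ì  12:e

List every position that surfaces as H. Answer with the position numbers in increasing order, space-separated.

From /ú/ at 8 rightward: 9 /ì/ blocks.
From /ú/ at 8 leftward: 7 /e/ → H; 6 /ì/ blocks.
Targets with no active source: positions 1 2 3 4 5 12 stay [-high tone].

7 8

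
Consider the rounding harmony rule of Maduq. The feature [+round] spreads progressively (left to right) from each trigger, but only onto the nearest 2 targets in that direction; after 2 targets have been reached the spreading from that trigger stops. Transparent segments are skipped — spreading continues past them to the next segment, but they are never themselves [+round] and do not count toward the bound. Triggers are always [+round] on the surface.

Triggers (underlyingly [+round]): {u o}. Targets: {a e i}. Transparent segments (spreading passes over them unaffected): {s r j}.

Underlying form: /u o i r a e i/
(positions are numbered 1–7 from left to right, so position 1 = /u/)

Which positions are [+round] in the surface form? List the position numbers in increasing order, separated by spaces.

From /u/ at 1 rightward: 2 /o/ is itself a trigger — this domain ends here.
From /o/ at 2 rightward: 3 /i/ → [+round]; 4 /r/ transparent; 5 /a/ → [+round]; bound reached.
Targets with no active source: positions 6 7 stay [-round].

1 2 3 5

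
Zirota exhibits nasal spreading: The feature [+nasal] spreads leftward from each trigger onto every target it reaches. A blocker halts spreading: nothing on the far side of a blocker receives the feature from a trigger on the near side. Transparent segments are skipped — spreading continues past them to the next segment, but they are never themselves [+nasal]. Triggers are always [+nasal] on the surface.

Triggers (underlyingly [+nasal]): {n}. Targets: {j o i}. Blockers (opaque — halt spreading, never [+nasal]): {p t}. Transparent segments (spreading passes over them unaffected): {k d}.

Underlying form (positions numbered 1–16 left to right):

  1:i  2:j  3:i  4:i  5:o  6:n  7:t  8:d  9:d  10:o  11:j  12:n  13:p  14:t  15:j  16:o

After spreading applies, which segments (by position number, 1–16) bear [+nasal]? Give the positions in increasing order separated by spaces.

1 2 3 4 5 6 10 11 12

From /n/ at 6 leftward: 5 /o/ → [+nasal]; 4 /i/ → [+nasal]; 3 /i/ → [+nasal]; 2 /j/ → [+nasal]; 1 /i/ → [+nasal]; word edge.
From /n/ at 12 leftward: 11 /j/ → [+nasal]; 10 /o/ → [+nasal]; 9 /d/ transparent; 8 /d/ transparent; 7 /t/ blocks.
Targets with no active source: positions 15 16 stay [-nasal].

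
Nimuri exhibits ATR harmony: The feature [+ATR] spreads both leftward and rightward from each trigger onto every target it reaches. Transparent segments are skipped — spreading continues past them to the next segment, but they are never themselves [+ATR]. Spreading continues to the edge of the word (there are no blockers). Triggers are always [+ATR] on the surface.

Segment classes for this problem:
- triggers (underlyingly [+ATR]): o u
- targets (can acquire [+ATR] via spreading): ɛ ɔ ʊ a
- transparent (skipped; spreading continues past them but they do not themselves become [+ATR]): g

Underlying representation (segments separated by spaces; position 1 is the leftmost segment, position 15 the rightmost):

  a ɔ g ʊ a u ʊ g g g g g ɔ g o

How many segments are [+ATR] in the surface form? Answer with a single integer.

From /u/ at 6 rightward: 7 /ʊ/ → [+ATR]; 8 /g/ transparent; 9 /g/ transparent; 10 /g/ transparent; 11 /g/ transparent; 12 /g/ transparent; 13 /ɔ/ → [+ATR]; 14 /g/ transparent; 15 /o/ is itself a trigger — this domain ends here.
From /u/ at 6 leftward: 5 /a/ → [+ATR]; 4 /ʊ/ → [+ATR]; 3 /g/ transparent; 2 /ɔ/ → [+ATR]; 1 /a/ → [+ATR]; word edge.
From /o/ at 15 rightward: word edge.
From /o/ at 15 leftward: 14 /g/ transparent; 13 /ɔ/ → [+ATR]; 12 /g/ transparent; 11 /g/ transparent; 10 /g/ transparent; 9 /g/ transparent; 8 /g/ transparent; 7 /ʊ/ → [+ATR]; 6 /u/ is itself a trigger — this domain ends here.
[+ATR] positions on the surface: 1 2 4 5 6 7 13 15.

8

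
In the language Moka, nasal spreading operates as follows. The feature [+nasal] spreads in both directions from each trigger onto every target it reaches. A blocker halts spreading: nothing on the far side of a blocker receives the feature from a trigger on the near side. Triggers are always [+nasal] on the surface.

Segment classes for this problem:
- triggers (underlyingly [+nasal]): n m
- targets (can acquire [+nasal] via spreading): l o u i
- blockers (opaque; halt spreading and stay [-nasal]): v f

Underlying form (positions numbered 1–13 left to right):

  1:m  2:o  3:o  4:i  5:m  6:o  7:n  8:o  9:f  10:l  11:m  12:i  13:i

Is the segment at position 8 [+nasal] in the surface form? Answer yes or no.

yes

From /m/ at 1 rightward: 2 /o/ → [+nasal]; 3 /o/ → [+nasal]; 4 /i/ → [+nasal]; 5 /m/ is itself a trigger — this domain ends here.
From /m/ at 1 leftward: word edge.
From /m/ at 5 rightward: 6 /o/ → [+nasal]; 7 /n/ is itself a trigger — this domain ends here.
From /m/ at 5 leftward: 4 /i/ → [+nasal]; 3 /o/ → [+nasal]; 2 /o/ → [+nasal]; 1 /m/ is itself a trigger — this domain ends here.
From /n/ at 7 rightward: 8 /o/ → [+nasal]; 9 /f/ blocks.
From /n/ at 7 leftward: 6 /o/ → [+nasal]; 5 /m/ is itself a trigger — this domain ends here.
From /m/ at 11 rightward: 12 /i/ → [+nasal]; 13 /i/ → [+nasal]; word edge.
From /m/ at 11 leftward: 10 /l/ → [+nasal]; 9 /f/ blocks.
[+nasal] positions on the surface: 1 2 3 4 5 6 7 8 10 11 12 13.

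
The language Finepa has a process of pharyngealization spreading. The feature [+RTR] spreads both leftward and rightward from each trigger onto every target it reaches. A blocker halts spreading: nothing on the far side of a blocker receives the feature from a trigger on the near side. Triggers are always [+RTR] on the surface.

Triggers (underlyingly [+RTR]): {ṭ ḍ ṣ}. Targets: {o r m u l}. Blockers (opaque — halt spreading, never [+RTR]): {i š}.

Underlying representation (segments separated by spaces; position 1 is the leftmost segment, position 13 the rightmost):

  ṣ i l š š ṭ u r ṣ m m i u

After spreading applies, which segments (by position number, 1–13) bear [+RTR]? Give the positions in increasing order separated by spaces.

From /ṣ/ at 1 rightward: 2 /i/ blocks.
From /ṣ/ at 1 leftward: word edge.
From /ṭ/ at 6 rightward: 7 /u/ → [+RTR]; 8 /r/ → [+RTR]; 9 /ṣ/ is itself a trigger — this domain ends here.
From /ṭ/ at 6 leftward: 5 /š/ blocks.
From /ṣ/ at 9 rightward: 10 /m/ → [+RTR]; 11 /m/ → [+RTR]; 12 /i/ blocks.
From /ṣ/ at 9 leftward: 8 /r/ → [+RTR]; 7 /u/ → [+RTR]; 6 /ṭ/ is itself a trigger — this domain ends here.
Targets with no active source: positions 3 13 stay [-emphatic].

1 6 7 8 9 10 11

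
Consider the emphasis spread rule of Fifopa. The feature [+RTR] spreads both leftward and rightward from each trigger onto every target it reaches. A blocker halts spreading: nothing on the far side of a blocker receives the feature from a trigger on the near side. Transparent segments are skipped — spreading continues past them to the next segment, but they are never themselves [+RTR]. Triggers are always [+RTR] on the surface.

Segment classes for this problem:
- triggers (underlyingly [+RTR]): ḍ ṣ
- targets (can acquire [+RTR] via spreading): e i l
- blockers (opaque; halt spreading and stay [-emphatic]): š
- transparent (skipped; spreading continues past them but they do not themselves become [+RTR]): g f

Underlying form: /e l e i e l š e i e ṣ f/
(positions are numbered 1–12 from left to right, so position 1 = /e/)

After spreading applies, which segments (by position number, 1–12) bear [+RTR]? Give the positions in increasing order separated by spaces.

From /ṣ/ at 11 rightward: 12 /f/ transparent; word edge.
From /ṣ/ at 11 leftward: 10 /e/ → [+RTR]; 9 /i/ → [+RTR]; 8 /e/ → [+RTR]; 7 /š/ blocks.
Targets with no active source: positions 1 2 3 4 5 6 stay [-emphatic].

8 9 10 11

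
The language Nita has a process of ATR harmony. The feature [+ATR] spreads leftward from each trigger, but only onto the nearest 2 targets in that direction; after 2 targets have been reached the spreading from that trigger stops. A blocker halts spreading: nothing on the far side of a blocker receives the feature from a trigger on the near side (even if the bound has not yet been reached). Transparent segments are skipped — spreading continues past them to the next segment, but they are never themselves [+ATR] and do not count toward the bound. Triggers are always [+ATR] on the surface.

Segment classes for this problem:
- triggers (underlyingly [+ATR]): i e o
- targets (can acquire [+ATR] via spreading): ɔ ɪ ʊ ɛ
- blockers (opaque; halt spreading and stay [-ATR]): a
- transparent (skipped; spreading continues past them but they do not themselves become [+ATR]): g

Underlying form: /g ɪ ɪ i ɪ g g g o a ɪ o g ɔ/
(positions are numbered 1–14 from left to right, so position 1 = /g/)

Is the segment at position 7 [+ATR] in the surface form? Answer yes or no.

From /i/ at 4 leftward: 3 /ɪ/ → [+ATR]; 2 /ɪ/ → [+ATR]; bound reached.
From /o/ at 9 leftward: 8 /g/ transparent; 7 /g/ transparent; 6 /g/ transparent; 5 /ɪ/ → [+ATR]; 4 /i/ is itself a trigger — this domain ends here.
From /o/ at 12 leftward: 11 /ɪ/ → [+ATR]; 10 /a/ blocks.
Target with no active source: position 14 stays [-ATR].
[+ATR] positions on the surface: 2 3 4 5 9 11 12.

no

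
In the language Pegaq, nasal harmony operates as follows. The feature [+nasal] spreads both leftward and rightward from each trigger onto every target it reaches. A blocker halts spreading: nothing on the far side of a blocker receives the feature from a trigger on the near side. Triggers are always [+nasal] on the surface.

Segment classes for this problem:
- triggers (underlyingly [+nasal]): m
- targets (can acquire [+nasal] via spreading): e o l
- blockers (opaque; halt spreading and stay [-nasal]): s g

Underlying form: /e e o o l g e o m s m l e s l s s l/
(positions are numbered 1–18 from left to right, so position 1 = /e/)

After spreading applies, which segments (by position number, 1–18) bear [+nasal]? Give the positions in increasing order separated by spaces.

7 8 9 11 12 13

From /m/ at 9 rightward: 10 /s/ blocks.
From /m/ at 9 leftward: 8 /o/ → [+nasal]; 7 /e/ → [+nasal]; 6 /g/ blocks.
From /m/ at 11 rightward: 12 /l/ → [+nasal]; 13 /e/ → [+nasal]; 14 /s/ blocks.
From /m/ at 11 leftward: 10 /s/ blocks.
Targets with no active source: positions 1 2 3 4 5 15 18 stay [-nasal].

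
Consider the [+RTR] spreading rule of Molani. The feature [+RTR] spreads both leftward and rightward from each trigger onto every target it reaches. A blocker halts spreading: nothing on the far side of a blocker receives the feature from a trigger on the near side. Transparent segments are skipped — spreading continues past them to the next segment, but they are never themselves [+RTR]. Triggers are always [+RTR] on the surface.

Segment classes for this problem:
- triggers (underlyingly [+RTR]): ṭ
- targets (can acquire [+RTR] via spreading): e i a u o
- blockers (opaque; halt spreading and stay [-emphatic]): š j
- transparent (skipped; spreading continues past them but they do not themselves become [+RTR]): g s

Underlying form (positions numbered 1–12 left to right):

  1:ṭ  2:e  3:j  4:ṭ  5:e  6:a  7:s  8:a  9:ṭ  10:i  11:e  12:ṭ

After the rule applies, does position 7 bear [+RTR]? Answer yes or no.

From /ṭ/ at 1 rightward: 2 /e/ → [+RTR]; 3 /j/ blocks.
From /ṭ/ at 1 leftward: word edge.
From /ṭ/ at 4 rightward: 5 /e/ → [+RTR]; 6 /a/ → [+RTR]; 7 /s/ transparent; 8 /a/ → [+RTR]; 9 /ṭ/ is itself a trigger — this domain ends here.
From /ṭ/ at 4 leftward: 3 /j/ blocks.
From /ṭ/ at 9 rightward: 10 /i/ → [+RTR]; 11 /e/ → [+RTR]; 12 /ṭ/ is itself a trigger — this domain ends here.
From /ṭ/ at 9 leftward: 8 /a/ → [+RTR]; 7 /s/ transparent; 6 /a/ → [+RTR]; 5 /e/ → [+RTR]; 4 /ṭ/ is itself a trigger — this domain ends here.
From /ṭ/ at 12 rightward: word edge.
From /ṭ/ at 12 leftward: 11 /e/ → [+RTR]; 10 /i/ → [+RTR]; 9 /ṭ/ is itself a trigger — this domain ends here.
[+RTR] positions on the surface: 1 2 4 5 6 8 9 10 11 12.

no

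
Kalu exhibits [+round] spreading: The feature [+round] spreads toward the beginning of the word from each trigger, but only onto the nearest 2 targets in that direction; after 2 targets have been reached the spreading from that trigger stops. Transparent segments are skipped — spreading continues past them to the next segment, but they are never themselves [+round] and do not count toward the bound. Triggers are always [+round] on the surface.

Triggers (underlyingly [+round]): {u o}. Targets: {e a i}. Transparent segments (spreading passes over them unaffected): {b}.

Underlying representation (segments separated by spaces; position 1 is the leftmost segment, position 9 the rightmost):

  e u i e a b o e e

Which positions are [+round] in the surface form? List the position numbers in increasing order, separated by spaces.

From /u/ at 2 leftward: 1 /e/ → [+round]; word edge.
From /o/ at 7 leftward: 6 /b/ transparent; 5 /a/ → [+round]; 4 /e/ → [+round]; bound reached.
Targets with no active source: positions 3 8 9 stay [-round].

1 2 4 5 7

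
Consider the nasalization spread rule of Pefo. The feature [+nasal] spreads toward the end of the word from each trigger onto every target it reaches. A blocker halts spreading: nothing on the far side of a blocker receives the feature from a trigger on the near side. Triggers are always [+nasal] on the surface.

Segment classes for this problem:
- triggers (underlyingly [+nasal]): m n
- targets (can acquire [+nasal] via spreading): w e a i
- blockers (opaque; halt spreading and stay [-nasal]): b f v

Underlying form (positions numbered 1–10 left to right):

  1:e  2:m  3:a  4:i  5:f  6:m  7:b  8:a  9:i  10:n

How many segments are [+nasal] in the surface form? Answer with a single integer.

From /m/ at 2 rightward: 3 /a/ → [+nasal]; 4 /i/ → [+nasal]; 5 /f/ blocks.
From /m/ at 6 rightward: 7 /b/ blocks.
From /n/ at 10 rightward: word edge.
Targets with no active source: positions 1 8 9 stay [-nasal].
[+nasal] positions on the surface: 2 3 4 6 10.

5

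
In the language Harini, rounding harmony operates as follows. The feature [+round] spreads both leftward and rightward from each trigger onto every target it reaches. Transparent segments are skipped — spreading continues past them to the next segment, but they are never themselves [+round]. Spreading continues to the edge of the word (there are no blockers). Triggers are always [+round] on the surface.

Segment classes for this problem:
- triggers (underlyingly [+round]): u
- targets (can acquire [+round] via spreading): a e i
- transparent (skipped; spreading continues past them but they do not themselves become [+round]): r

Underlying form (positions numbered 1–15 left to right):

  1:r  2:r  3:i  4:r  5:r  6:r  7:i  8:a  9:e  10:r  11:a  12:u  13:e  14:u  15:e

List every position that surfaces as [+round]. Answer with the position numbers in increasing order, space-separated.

From /u/ at 12 rightward: 13 /e/ → [+round]; 14 /u/ is itself a trigger — this domain ends here.
From /u/ at 12 leftward: 11 /a/ → [+round]; 10 /r/ transparent; 9 /e/ → [+round]; 8 /a/ → [+round]; 7 /i/ → [+round]; 6 /r/ transparent; 5 /r/ transparent; 4 /r/ transparent; 3 /i/ → [+round]; 2 /r/ transparent; 1 /r/ transparent; word edge.
From /u/ at 14 rightward: 15 /e/ → [+round]; word edge.
From /u/ at 14 leftward: 13 /e/ → [+round]; 12 /u/ is itself a trigger — this domain ends here.

3 7 8 9 11 12 13 14 15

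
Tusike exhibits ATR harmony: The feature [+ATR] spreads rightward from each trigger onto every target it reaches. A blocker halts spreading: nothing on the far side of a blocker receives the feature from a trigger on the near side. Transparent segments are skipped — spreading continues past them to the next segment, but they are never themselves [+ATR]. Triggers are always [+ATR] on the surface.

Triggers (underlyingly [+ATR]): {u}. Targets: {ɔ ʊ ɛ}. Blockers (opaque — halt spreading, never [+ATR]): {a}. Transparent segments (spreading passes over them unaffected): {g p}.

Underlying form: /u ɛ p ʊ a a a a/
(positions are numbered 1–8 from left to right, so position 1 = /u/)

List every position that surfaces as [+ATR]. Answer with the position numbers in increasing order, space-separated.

1 2 4

From /u/ at 1 rightward: 2 /ɛ/ → [+ATR]; 3 /p/ transparent; 4 /ʊ/ → [+ATR]; 5 /a/ blocks.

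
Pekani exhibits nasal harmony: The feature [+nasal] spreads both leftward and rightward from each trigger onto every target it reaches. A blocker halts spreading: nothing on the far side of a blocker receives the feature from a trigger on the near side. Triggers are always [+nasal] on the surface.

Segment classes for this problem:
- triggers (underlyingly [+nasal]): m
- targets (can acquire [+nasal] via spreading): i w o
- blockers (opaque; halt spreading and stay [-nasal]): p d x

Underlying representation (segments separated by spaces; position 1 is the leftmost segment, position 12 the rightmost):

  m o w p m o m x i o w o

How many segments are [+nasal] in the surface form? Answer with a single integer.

6

From /m/ at 1 rightward: 2 /o/ → [+nasal]; 3 /w/ → [+nasal]; 4 /p/ blocks.
From /m/ at 1 leftward: word edge.
From /m/ at 5 rightward: 6 /o/ → [+nasal]; 7 /m/ is itself a trigger — this domain ends here.
From /m/ at 5 leftward: 4 /p/ blocks.
From /m/ at 7 rightward: 8 /x/ blocks.
From /m/ at 7 leftward: 6 /o/ → [+nasal]; 5 /m/ is itself a trigger — this domain ends here.
Targets with no active source: positions 9 10 11 12 stay [-nasal].
[+nasal] positions on the surface: 1 2 3 5 6 7.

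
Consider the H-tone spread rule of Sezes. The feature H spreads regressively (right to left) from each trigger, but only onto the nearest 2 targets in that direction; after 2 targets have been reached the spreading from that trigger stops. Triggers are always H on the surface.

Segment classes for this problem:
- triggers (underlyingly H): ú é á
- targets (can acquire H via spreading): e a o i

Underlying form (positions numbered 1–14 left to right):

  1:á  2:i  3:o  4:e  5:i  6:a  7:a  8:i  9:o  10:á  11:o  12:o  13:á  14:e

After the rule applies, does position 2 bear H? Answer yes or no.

no

From /á/ at 1 leftward: word edge.
From /á/ at 10 leftward: 9 /o/ → H; 8 /i/ → H; bound reached.
From /á/ at 13 leftward: 12 /o/ → H; 11 /o/ → H; bound reached.
Targets with no active source: positions 2 3 4 5 6 7 14 stay [-high tone].
H positions on the surface: 1 8 9 10 11 12 13.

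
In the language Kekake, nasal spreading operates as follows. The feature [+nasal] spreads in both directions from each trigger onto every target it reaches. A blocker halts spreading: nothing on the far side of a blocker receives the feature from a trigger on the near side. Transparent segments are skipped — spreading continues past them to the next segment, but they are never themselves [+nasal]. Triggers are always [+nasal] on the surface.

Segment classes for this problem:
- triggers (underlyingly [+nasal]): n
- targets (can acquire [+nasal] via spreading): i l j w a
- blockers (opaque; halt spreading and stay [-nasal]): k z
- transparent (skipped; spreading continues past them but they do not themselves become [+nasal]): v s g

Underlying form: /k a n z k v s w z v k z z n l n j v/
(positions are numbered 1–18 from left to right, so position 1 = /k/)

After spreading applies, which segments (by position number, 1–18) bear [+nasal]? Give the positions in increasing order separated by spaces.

From /n/ at 3 rightward: 4 /z/ blocks.
From /n/ at 3 leftward: 2 /a/ → [+nasal]; 1 /k/ blocks.
From /n/ at 14 rightward: 15 /l/ → [+nasal]; 16 /n/ is itself a trigger — this domain ends here.
From /n/ at 14 leftward: 13 /z/ blocks.
From /n/ at 16 rightward: 17 /j/ → [+nasal]; 18 /v/ transparent; word edge.
From /n/ at 16 leftward: 15 /l/ → [+nasal]; 14 /n/ is itself a trigger — this domain ends here.
Target with no active source: position 8 stays [-nasal].

2 3 14 15 16 17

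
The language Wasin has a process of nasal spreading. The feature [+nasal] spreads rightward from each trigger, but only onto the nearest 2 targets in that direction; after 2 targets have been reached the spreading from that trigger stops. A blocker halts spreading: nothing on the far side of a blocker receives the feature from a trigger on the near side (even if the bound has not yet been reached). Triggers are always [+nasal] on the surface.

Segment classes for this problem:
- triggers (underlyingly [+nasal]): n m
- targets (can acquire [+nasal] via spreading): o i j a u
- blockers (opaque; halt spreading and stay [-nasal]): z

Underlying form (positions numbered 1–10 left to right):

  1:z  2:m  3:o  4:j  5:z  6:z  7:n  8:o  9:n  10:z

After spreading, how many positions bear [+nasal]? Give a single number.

6

From /m/ at 2 rightward: 3 /o/ → [+nasal]; 4 /j/ → [+nasal]; bound reached.
From /n/ at 7 rightward: 8 /o/ → [+nasal]; 9 /n/ is itself a trigger — this domain ends here.
From /n/ at 9 rightward: 10 /z/ blocks.
[+nasal] positions on the surface: 2 3 4 7 8 9.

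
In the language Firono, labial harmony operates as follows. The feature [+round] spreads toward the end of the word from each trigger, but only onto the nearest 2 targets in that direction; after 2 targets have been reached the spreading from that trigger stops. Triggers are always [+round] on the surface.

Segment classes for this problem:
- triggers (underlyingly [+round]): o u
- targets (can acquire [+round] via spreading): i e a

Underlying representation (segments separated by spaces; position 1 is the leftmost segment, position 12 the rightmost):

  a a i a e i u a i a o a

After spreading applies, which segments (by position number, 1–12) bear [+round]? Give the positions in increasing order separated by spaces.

From /u/ at 7 rightward: 8 /a/ → [+round]; 9 /i/ → [+round]; bound reached.
From /o/ at 11 rightward: 12 /a/ → [+round]; word edge.
Targets with no active source: positions 1 2 3 4 5 6 10 stay [-round].

7 8 9 11 12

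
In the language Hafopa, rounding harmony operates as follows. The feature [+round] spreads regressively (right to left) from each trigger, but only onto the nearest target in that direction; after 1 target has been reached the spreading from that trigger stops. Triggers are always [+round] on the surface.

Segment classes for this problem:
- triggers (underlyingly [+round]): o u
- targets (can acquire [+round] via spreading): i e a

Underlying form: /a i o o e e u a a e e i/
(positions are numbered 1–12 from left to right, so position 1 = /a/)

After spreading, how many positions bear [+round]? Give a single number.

From /o/ at 3 leftward: 2 /i/ → [+round]; bound reached.
From /o/ at 4 leftward: 3 /o/ is itself a trigger — this domain ends here.
From /u/ at 7 leftward: 6 /e/ → [+round]; bound reached.
Targets with no active source: positions 1 5 8 9 10 11 12 stay [-round].
[+round] positions on the surface: 2 3 4 6 7.

5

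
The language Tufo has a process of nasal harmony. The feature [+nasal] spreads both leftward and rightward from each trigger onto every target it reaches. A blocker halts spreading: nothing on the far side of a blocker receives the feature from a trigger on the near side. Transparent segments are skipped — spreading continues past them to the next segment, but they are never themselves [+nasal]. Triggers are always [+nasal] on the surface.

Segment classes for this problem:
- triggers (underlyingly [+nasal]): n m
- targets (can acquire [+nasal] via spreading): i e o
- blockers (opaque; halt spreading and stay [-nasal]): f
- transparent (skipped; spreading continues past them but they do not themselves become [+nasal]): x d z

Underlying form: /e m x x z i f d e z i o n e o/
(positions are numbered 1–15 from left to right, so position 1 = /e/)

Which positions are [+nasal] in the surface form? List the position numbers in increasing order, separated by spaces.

From /m/ at 2 rightward: 3 /x/ transparent; 4 /x/ transparent; 5 /z/ transparent; 6 /i/ → [+nasal]; 7 /f/ blocks.
From /m/ at 2 leftward: 1 /e/ → [+nasal]; word edge.
From /n/ at 13 rightward: 14 /e/ → [+nasal]; 15 /o/ → [+nasal]; word edge.
From /n/ at 13 leftward: 12 /o/ → [+nasal]; 11 /i/ → [+nasal]; 10 /z/ transparent; 9 /e/ → [+nasal]; 8 /d/ transparent; 7 /f/ blocks.

1 2 6 9 11 12 13 14 15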